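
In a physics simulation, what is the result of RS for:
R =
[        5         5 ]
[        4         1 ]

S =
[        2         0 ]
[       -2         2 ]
RS =
[        0        10 ]
[        6         2 ]

Matrix multiplication: (RS)[i][j] = sum over k of R[i][k] * S[k][j].
  (RS)[0][0] = (5)*(2) + (5)*(-2) = 0
  (RS)[0][1] = (5)*(0) + (5)*(2) = 10
  (RS)[1][0] = (4)*(2) + (1)*(-2) = 6
  (RS)[1][1] = (4)*(0) + (1)*(2) = 2
RS =
[        0        10 ]
[        6         2 ]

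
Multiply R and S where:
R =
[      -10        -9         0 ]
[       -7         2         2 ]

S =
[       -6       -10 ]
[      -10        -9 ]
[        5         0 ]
RS =
[      150       181 ]
[       32        52 ]

Matrix multiplication: (RS)[i][j] = sum over k of R[i][k] * S[k][j].
  (RS)[0][0] = (-10)*(-6) + (-9)*(-10) + (0)*(5) = 150
  (RS)[0][1] = (-10)*(-10) + (-9)*(-9) + (0)*(0) = 181
  (RS)[1][0] = (-7)*(-6) + (2)*(-10) + (2)*(5) = 32
  (RS)[1][1] = (-7)*(-10) + (2)*(-9) + (2)*(0) = 52
RS =
[      150       181 ]
[       32        52 ]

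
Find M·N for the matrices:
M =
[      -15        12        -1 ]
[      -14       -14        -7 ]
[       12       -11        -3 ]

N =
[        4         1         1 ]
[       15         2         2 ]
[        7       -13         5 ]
MN =
[      113        22         4 ]
[     -315        49       -77 ]
[     -138        29       -25 ]

Matrix multiplication: (MN)[i][j] = sum over k of M[i][k] * N[k][j].
  (MN)[0][0] = (-15)*(4) + (12)*(15) + (-1)*(7) = 113
  (MN)[0][1] = (-15)*(1) + (12)*(2) + (-1)*(-13) = 22
  (MN)[0][2] = (-15)*(1) + (12)*(2) + (-1)*(5) = 4
  (MN)[1][0] = (-14)*(4) + (-14)*(15) + (-7)*(7) = -315
  (MN)[1][1] = (-14)*(1) + (-14)*(2) + (-7)*(-13) = 49
  (MN)[1][2] = (-14)*(1) + (-14)*(2) + (-7)*(5) = -77
  (MN)[2][0] = (12)*(4) + (-11)*(15) + (-3)*(7) = -138
  (MN)[2][1] = (12)*(1) + (-11)*(2) + (-3)*(-13) = 29
  (MN)[2][2] = (12)*(1) + (-11)*(2) + (-3)*(5) = -25
MN =
[      113        22         4 ]
[     -315        49       -77 ]
[     -138        29       -25 ]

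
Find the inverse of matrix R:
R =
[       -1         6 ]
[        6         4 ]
det(R) = -40
R⁻¹ =
[    -1/10      3/20 ]
[     3/20      1/40 ]

For a 2×2 matrix R = [[a, b], [c, d]] with det(R) ≠ 0, R⁻¹ = (1/det(R)) * [[d, -b], [-c, a]].
det(R) = (-1)*(4) - (6)*(6) = -4 - 36 = -40.
R⁻¹ = (1/-40) * [[4, -6], [-6, -1]].
Dividing each entry by -40 and reducing:
R⁻¹ =
[    -1/10      3/20 ]
[     3/20      1/40 ]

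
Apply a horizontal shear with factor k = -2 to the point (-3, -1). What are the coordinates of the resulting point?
(-1, -1)

Shear matrix for horizontal shear with factor k = -2:
[[1, -2], [0, 1]]
Result: (-3, -1) → (-1, -1)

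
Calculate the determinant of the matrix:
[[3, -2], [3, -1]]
3

For a 2×2 matrix [[a, b], [c, d]], det = ad - bc
det = (3)(-1) - (-2)(3) = -3 - -6 = 3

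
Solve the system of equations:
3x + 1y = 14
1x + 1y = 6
x = 4, y = 2

Use elimination (row reduction):
Equation 1: 3x + 1y = 14.
Equation 2: 1x + 1y = 6.
Multiply Eq1 by 1 and Eq2 by 3: 3x + 1y = 14;  3x + 3y = 18.
Subtract: (2)y = 4, so y = 2.
Back-substitute into Eq1: 3x + 1*(2) = 14, so x = 4.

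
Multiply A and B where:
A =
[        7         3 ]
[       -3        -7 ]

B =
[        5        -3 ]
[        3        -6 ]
AB =
[       44       -39 ]
[      -36        51 ]

Matrix multiplication: (AB)[i][j] = sum over k of A[i][k] * B[k][j].
  (AB)[0][0] = (7)*(5) + (3)*(3) = 44
  (AB)[0][1] = (7)*(-3) + (3)*(-6) = -39
  (AB)[1][0] = (-3)*(5) + (-7)*(3) = -36
  (AB)[1][1] = (-3)*(-3) + (-7)*(-6) = 51
AB =
[       44       -39 ]
[      -36        51 ]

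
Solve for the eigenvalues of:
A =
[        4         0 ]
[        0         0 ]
λ = 0, 4

Solve det(A - λI) = 0. For a 2×2 matrix the characteristic equation is λ² - (trace)λ + det = 0.
trace(A) = a + d = 4 + 0 = 4.
det(A) = a*d - b*c = (4)*(0) - (0)*(0) = 0 - 0 = 0.
Characteristic equation: λ² - (4)λ + (0) = 0.
Discriminant = (4)² - 4*(0) = 16 - 0 = 16.
λ = (4 ± √16) / 2 = (4 ± 4) / 2 = 0, 4.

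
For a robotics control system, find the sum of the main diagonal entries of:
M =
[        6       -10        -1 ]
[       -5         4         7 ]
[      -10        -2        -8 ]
tr(M) = 6 + 4 - 8 = 2

The trace of a square matrix is the sum of its diagonal entries.
Diagonal entries of M: M[0][0] = 6, M[1][1] = 4, M[2][2] = -8.
tr(M) = 6 + 4 - 8 = 2.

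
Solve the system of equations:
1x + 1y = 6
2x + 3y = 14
x = 4, y = 2

Use elimination (row reduction):
Equation 1: 1x + 1y = 6.
Equation 2: 2x + 3y = 14.
Multiply Eq1 by 2 and Eq2 by 1: 2x + 2y = 12;  2x + 3y = 14.
Subtract: (1)y = 2, so y = 2.
Back-substitute into Eq1: 1x + 1*(2) = 6, so x = 4.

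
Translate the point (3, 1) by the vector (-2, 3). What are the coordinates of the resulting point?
(1, 4)

Translation by (-2, 3):
x' = 3 + -2 = 1
y' = 1 + 3 = 4
Homogeneous matrix: [[1, 0, -2], [0, 1, 3], [0, 0, 1]]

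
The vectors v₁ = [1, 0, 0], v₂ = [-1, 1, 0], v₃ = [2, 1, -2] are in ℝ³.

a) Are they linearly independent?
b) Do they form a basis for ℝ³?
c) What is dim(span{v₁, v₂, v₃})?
Yes independent, yes basis, dim = 3

Stack v₁, v₂, v₃ as rows of a 3×3 matrix.
[[1, 0, 0]; [-1, 1, 0]; [2, 1, -2]] is already lower triangular with nonzero diagonal entries (1, 1, -2), so its determinant is the product of the diagonal entries, det = (1)·(1)·(-2) = -2 ≠ 0, and the rows are linearly independent.
Three linearly independent vectors in ℝ³ form a basis for ℝ³, so dim(span{v₁,v₂,v₃}) = 3.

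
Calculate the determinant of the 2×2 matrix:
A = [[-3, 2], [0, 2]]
-6

For A = [[a, b], [c, d]], det(A) = a*d - b*c.
det(A) = (-3)*(2) - (2)*(0) = -6 - 0 = -6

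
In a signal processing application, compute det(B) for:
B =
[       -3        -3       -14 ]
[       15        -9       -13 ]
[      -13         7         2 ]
det(B) = -468

Expand along row 0 (cofactor expansion): det(B) = a*(e*i - f*h) - b*(d*i - f*g) + c*(d*h - e*g), where the 3×3 is [[a, b, c], [d, e, f], [g, h, i]].
Minor M_00 = (-9)*(2) - (-13)*(7) = -18 + 91 = 73.
Minor M_01 = (15)*(2) - (-13)*(-13) = 30 - 169 = -139.
Minor M_02 = (15)*(7) - (-9)*(-13) = 105 - 117 = -12.
det(B) = (-3)*(73) - (-3)*(-139) + (-14)*(-12) = -219 - 417 + 168 = -468.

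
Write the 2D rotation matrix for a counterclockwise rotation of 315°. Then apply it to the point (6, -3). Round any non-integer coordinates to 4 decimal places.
R = [[√2/2, √2/2], [-√2/2, √2/2]]; R·(6, -3) = (2.1213, -6.3640)

Rotation matrix formula: R(θ) = [[cos θ, -sin θ], [sin θ, cos θ]]
For θ = 315°:
cos(315°) = √2/2
sin(315°) = -√2/2
R = [[√2/2, √2/2], [-√2/2, √2/2]]
Apply to (6, -3): [√2/2·6 + (√2/2)·-3, -√2/2·6 + √2/2·-3] = (2.1213, -6.3640)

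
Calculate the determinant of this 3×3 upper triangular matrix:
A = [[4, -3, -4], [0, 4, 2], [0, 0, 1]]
16

The determinant of a triangular matrix is the product of its diagonal entries (the off-diagonal entries above the diagonal do not affect it).
det(A) = (4) * (4) * (1) = 16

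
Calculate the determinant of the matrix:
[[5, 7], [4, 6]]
2

For a 2×2 matrix [[a, b], [c, d]], det = ad - bc
det = (5)(6) - (7)(4) = 30 - 28 = 2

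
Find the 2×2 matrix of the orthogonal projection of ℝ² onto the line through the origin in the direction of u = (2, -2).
[[1/2, -1/2], [-1/2, 1/2]]

The orthogonal projection onto the line spanned by a nonzero vector u = (a, b) has matrix P = (u uᵀ) / (uᵀ u) = (1/(a² + b²)) · [[a², ab], [ab, b²]].
Here u = (2, -2), so a² + b² = 4 + 4 = 8.
P = (1/8) · [[4, -4], [-4, 4]] = [[1/2, -1/2], [-1/2, 1/2]].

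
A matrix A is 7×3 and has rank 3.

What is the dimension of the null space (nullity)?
0

The rank-nullity theorem for an m×n matrix states:
rank(A) + nullity(A) = n (the number of columns).
Here n = 3 and rank(A) = 3, so nullity(A) = 3 - 3 = 0.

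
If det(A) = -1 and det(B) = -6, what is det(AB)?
6

Use the multiplicative property of determinants: det(AB) = det(A)*det(B).
det(AB) = (-1)*(-6) = 6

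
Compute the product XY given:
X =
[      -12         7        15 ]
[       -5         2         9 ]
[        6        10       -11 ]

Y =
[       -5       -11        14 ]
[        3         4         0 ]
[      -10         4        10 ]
XY =
[      -69       220       -18 ]
[      -59        99        20 ]
[      110       -70       -26 ]

Matrix multiplication: (XY)[i][j] = sum over k of X[i][k] * Y[k][j].
  (XY)[0][0] = (-12)*(-5) + (7)*(3) + (15)*(-10) = -69
  (XY)[0][1] = (-12)*(-11) + (7)*(4) + (15)*(4) = 220
  (XY)[0][2] = (-12)*(14) + (7)*(0) + (15)*(10) = -18
  (XY)[1][0] = (-5)*(-5) + (2)*(3) + (9)*(-10) = -59
  (XY)[1][1] = (-5)*(-11) + (2)*(4) + (9)*(4) = 99
  (XY)[1][2] = (-5)*(14) + (2)*(0) + (9)*(10) = 20
  (XY)[2][0] = (6)*(-5) + (10)*(3) + (-11)*(-10) = 110
  (XY)[2][1] = (6)*(-11) + (10)*(4) + (-11)*(4) = -70
  (XY)[2][2] = (6)*(14) + (10)*(0) + (-11)*(10) = -26
XY =
[      -69       220       -18 ]
[      -59        99        20 ]
[      110       -70       -26 ]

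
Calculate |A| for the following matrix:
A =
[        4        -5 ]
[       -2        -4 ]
det(A) = -26

For a 2×2 matrix [[a, b], [c, d]], det = a*d - b*c.
det(A) = (4)*(-4) - (-5)*(-2) = -16 - 10 = -26.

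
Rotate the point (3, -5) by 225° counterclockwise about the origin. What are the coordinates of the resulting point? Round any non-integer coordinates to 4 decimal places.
(-5.6569, 1.4142)

Rotation matrix R(θ) = [[cos θ, -sin θ], [sin θ, cos θ]]; for θ = 225°:
R = [[-√2/2, √2/2], [-√2/2, -√2/2]]
Result: R × [3, -5]ᵀ = [-√2/2·3 + (√2/2)·-5, -√2/2·3 + (-√2/2)·-5]ᵀ = (-5.6569, 1.4142)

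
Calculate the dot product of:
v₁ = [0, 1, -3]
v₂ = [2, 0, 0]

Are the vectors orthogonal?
0, Yes

The dot product is the sum of products of corresponding components.
v₁·v₂ = (0)*(2) + (1)*(0) + (-3)*(0) = 0 + 0 + 0 = 0.
Two vectors are orthogonal iff their dot product is 0; here the dot product is 0, so the vectors are orthogonal.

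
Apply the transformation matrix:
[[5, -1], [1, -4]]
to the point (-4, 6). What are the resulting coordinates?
(-26, -28)

Matrix multiplication:
[[5, -1], [1, -4]] × [-4, 6]ᵀ
= [5×-4 + -1×6, 1×-4 + -4×6]ᵀ
= [-26.0000, -28.0000]ᵀ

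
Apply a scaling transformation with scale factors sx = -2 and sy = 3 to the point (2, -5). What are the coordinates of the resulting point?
(-4, -15)

Scaling matrix:
[[-2, 0], [0, 3]]
Result: (2 × -2, -5 × 3) = (-4, -15)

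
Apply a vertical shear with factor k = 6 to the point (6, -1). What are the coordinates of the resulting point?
(6, 35)

Shear matrix for vertical shear with factor k = 6:
[[1, 0], [6, 1]]
Result: (6, -1) → (6, 35)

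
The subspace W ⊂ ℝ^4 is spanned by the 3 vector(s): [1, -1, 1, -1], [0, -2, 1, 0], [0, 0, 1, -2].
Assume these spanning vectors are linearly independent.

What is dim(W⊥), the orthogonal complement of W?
dim(W⊥) = 1

For any subspace W of ℝ^n, dim(W) + dim(W⊥) = n (the whole-space dimension).
Here the given 3 vectors are linearly independent, so dim(W) = 3.
Thus dim(W⊥) = n - dim(W) = 4 - 3 = 1.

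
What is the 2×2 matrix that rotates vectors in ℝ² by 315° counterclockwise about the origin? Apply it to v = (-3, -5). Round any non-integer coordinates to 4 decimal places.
R = [[√2/2, √2/2], [-√2/2, √2/2]]; R·v = (-5.6569, -1.4142)

A counterclockwise rotation by angle θ in ℝ² has matrix R(θ) = [[cos θ, -sin θ], [sin θ, cos θ]].
For θ = 315°: cos θ = √2/2, sin θ = -√2/2.
R(315°) = [[√2/2, √2/2], [-√2/2, √2/2]].
R·v = [√2/2·-3 + (√2/2)·-5, -√2/2·-3 + √2/2·-5] = (-5.6569, -1.4142).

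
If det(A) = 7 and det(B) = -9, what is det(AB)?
-63

Use the multiplicative property of determinants: det(AB) = det(A)*det(B).
det(AB) = (7)*(-9) = -63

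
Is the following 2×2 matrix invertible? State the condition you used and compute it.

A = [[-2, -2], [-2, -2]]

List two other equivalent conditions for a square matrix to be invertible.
No, not invertible; det(A) = 0 (two rows are equal, so the rows are linearly dependent). Equivalent conditions (failing for this A): rank(A) < 2; Ax = 0 has non-trivial solutions; 0 is an eigenvalue; the columns are linearly dependent.

To check invertibility, compute det(A).
In this matrix, row 0 and the last row are identical, so one row is a scalar multiple of another and the rows are linearly dependent.
A matrix with linearly dependent rows has det = 0 and is not invertible.
Equivalent failed conditions:
- rank(A) < 2.
- Ax = 0 has non-trivial solutions.
- 0 is an eigenvalue.
- The columns are linearly dependent.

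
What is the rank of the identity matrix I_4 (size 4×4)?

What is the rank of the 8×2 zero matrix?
rank(I_4) = 4, rank(0) = 0

The identity I_4 has 4 columns that are the standard basis vectors e_1, …, e_4. These are linearly independent, so all 4 columns are pivots and rank(I_4) = 4.
The 8×2 zero matrix has every entry zero, so every row is the zero row and there are no pivots; rank(0) = 0.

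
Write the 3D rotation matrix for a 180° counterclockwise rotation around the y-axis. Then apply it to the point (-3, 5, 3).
R = [[-1, 0, 0], [0, 1, 0], [0, 0, -1]]; R·(-3, 5, 3) = (3, 5, -3)

Rotation matrix for 180° around y-axis:
cos(180°) = -1, sin(180°) = 0
R = [[-1, 0, 0], [0, 1, 0], [0, 0, -1]]
Apply to (-3, 5, 3): R·[-3, 5, 3]ᵀ = (3, 5, -3)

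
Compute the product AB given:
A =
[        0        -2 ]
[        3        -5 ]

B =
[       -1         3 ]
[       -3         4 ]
AB =
[        6        -8 ]
[       12       -11 ]

Matrix multiplication: (AB)[i][j] = sum over k of A[i][k] * B[k][j].
  (AB)[0][0] = (0)*(-1) + (-2)*(-3) = 6
  (AB)[0][1] = (0)*(3) + (-2)*(4) = -8
  (AB)[1][0] = (3)*(-1) + (-5)*(-3) = 12
  (AB)[1][1] = (3)*(3) + (-5)*(4) = -11
AB =
[        6        -8 ]
[       12       -11 ]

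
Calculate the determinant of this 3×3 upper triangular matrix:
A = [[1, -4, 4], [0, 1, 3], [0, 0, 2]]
2

The determinant of a triangular matrix is the product of its diagonal entries (the off-diagonal entries above the diagonal do not affect it).
det(A) = (1) * (1) * (2) = 2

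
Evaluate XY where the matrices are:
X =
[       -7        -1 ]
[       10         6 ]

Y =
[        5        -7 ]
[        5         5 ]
XY =
[      -40        44 ]
[       80       -40 ]

Matrix multiplication: (XY)[i][j] = sum over k of X[i][k] * Y[k][j].
  (XY)[0][0] = (-7)*(5) + (-1)*(5) = -40
  (XY)[0][1] = (-7)*(-7) + (-1)*(5) = 44
  (XY)[1][0] = (10)*(5) + (6)*(5) = 80
  (XY)[1][1] = (10)*(-7) + (6)*(5) = -40
XY =
[      -40        44 ]
[       80       -40 ]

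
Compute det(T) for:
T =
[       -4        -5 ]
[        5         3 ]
det(T) = 13

For a 2×2 matrix [[a, b], [c, d]], det = a*d - b*c.
det(T) = (-4)*(3) - (-5)*(5) = -12 + 25 = 13.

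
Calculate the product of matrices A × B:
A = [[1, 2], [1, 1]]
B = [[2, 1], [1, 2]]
[[4, 5], [3, 3]]

Matrix multiplication:
C[0][0] = 1×2 + 2×1 = 4
C[0][1] = 1×1 + 2×2 = 5
C[1][0] = 1×2 + 1×1 = 3
C[1][1] = 1×1 + 1×2 = 3
Result: [[4, 5], [3, 3]]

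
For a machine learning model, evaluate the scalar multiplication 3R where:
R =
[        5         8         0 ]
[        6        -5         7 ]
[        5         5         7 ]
3R =
[       15        24         0 ]
[       18       -15        21 ]
[       15        15        21 ]

Scalar multiplication is elementwise: (3R)[i][j] = 3 * R[i][j].
  (3R)[0][0] = 3 * (5) = 15
  (3R)[0][1] = 3 * (8) = 24
  (3R)[0][2] = 3 * (0) = 0
  (3R)[1][0] = 3 * (6) = 18
  (3R)[1][1] = 3 * (-5) = -15
  (3R)[1][2] = 3 * (7) = 21
  (3R)[2][0] = 3 * (5) = 15
  (3R)[2][1] = 3 * (5) = 15
  (3R)[2][2] = 3 * (7) = 21
3R =
[       15        24         0 ]
[       18       -15        21 ]
[       15        15        21 ]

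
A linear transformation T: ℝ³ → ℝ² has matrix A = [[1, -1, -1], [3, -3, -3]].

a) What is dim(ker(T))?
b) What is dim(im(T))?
dim(ker) = 2, dim(im) = 1

Observe that row 2 = 3 × row 1 (so the rows are linearly dependent).
Thus rank(A) = 1 (only one linearly independent row).
dim(im(T)) = rank(A) = 1.
By the rank-nullity theorem applied to T: ℝ³ → ℝ², rank(A) + nullity(A) = 3 (the domain dimension), so dim(ker(T)) = 3 - 1 = 2.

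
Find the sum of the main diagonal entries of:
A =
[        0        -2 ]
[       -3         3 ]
tr(A) = 0 + 3 = 3

The trace of a square matrix is the sum of its diagonal entries.
Diagonal entries of A: A[0][0] = 0, A[1][1] = 3.
tr(A) = 0 + 3 = 3.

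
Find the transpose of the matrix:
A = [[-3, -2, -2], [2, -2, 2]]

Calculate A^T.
[[-3, 2], [-2, -2], [-2, 2]]

The transpose sends entry (i,j) to (j,i); rows become columns.
Row 0 of A: [-3, -2, -2] -> column 0 of A^T.
Row 1 of A: [2, -2, 2] -> column 1 of A^T.
A^T = [[-3, 2], [-2, -2], [-2, 2]]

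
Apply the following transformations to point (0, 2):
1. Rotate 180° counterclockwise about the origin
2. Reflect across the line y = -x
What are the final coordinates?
(2, 0)

Step 1: Rotate 180° → (0, -2)
Step 2: Reflect across the line y = -x → (2, 0)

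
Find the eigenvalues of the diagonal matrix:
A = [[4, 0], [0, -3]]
λ₁ = 4, λ₂ = -3

The characteristic polynomial of A is det(A - λI) = (4 - λ)(-3 - λ) = 0.
The roots are λ = 4 and λ = -3, so the eigenvalues are the diagonal entries.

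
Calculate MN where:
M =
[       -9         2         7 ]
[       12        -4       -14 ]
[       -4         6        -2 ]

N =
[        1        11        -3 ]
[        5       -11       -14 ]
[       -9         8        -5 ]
MN =
[      -62       -65       -36 ]
[      118        64        90 ]
[       44      -126       -62 ]

Matrix multiplication: (MN)[i][j] = sum over k of M[i][k] * N[k][j].
  (MN)[0][0] = (-9)*(1) + (2)*(5) + (7)*(-9) = -62
  (MN)[0][1] = (-9)*(11) + (2)*(-11) + (7)*(8) = -65
  (MN)[0][2] = (-9)*(-3) + (2)*(-14) + (7)*(-5) = -36
  (MN)[1][0] = (12)*(1) + (-4)*(5) + (-14)*(-9) = 118
  (MN)[1][1] = (12)*(11) + (-4)*(-11) + (-14)*(8) = 64
  (MN)[1][2] = (12)*(-3) + (-4)*(-14) + (-14)*(-5) = 90
  (MN)[2][0] = (-4)*(1) + (6)*(5) + (-2)*(-9) = 44
  (MN)[2][1] = (-4)*(11) + (6)*(-11) + (-2)*(8) = -126
  (MN)[2][2] = (-4)*(-3) + (6)*(-14) + (-2)*(-5) = -62
MN =
[      -62       -65       -36 ]
[      118        64        90 ]
[       44      -126       -62 ]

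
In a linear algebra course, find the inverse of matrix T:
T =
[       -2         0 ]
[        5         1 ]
det(T) = -2
T⁻¹ =
[     -1/2         0 ]
[      5/2         1 ]

For a 2×2 matrix T = [[a, b], [c, d]] with det(T) ≠ 0, T⁻¹ = (1/det(T)) * [[d, -b], [-c, a]].
det(T) = (-2)*(1) - (0)*(5) = -2 - 0 = -2.
T⁻¹ = (1/-2) * [[1, 0], [-5, -2]].
Dividing each entry by -2 and reducing:
T⁻¹ =
[     -1/2         0 ]
[      5/2         1 ]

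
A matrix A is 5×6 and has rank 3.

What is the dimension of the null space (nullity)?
3

The rank-nullity theorem for an m×n matrix states:
rank(A) + nullity(A) = n (the number of columns).
Here n = 6 and rank(A) = 3, so nullity(A) = 6 - 3 = 3.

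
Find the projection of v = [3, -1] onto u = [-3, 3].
[2, -2]

The projection of v onto u is proj_u(v) = ((v·u) / (u·u)) · u.
v·u = (3)*(-3) + (-1)*(3) = -12.
u·u = (-3)*(-3) + (3)*(3) = 18.
coefficient = -12 / 18 = -2/3.
proj_u(v) = -2/3 · [-3, 3] = [2, -2].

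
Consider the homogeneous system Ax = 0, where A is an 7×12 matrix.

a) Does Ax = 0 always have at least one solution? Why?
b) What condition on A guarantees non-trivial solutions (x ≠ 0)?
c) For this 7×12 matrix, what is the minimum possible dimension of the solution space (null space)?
a) Yes, x = 0 is always a solution. b) When A has linearly dependent columns (rank < n). c) Minimum nullity = 5.

a) x = 0 satisfies A·0 = 0, so the zero vector is always a solution.
b) Non-trivial solutions exist iff the columns of A are linearly dependent, equivalently rank(A) < n (the number of columns).
c) By rank-nullity, rank(A) + nullity(A) = n = 12. Since A has only 7 rows, rank(A) ≤ 7, so nullity(A) ≥ 12 - 7 = 5.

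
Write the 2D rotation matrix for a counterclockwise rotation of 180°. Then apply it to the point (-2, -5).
R = [[-1, 0], [0, -1]]; R·(-2, -5) = (2, 5)

Rotation matrix formula: R(θ) = [[cos θ, -sin θ], [sin θ, cos θ]]
For θ = 180°:
cos(180°) = -1
sin(180°) = 0
R = [[-1, 0], [0, -1]]
Apply to (-2, -5): [-1·-2 + (0)·-5, 0·-2 + -1·-5] = (2, 5)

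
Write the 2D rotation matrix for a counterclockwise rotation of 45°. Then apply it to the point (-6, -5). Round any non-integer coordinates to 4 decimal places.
R = [[√2/2, -√2/2], [√2/2, √2/2]]; R·(-6, -5) = (-0.7071, -7.7782)

Rotation matrix formula: R(θ) = [[cos θ, -sin θ], [sin θ, cos θ]]
For θ = 45°:
cos(45°) = √2/2
sin(45°) = √2/2
R = [[√2/2, -√2/2], [√2/2, √2/2]]
Apply to (-6, -5): [√2/2·-6 + (-√2/2)·-5, √2/2·-6 + √2/2·-5] = (-0.7071, -7.7782)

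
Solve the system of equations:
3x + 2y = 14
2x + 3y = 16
x = 2, y = 4

Use elimination (row reduction):
Equation 1: 3x + 2y = 14.
Equation 2: 2x + 3y = 16.
Multiply Eq1 by 2 and Eq2 by 3: 6x + 4y = 28;  6x + 9y = 48.
Subtract: (5)y = 20, so y = 4.
Back-substitute into Eq1: 3x + 2*(4) = 14, so x = 2.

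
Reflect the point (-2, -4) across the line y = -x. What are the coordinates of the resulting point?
(4, 2)

Reflection across line y = -x: (-2, -4) → (4, 2)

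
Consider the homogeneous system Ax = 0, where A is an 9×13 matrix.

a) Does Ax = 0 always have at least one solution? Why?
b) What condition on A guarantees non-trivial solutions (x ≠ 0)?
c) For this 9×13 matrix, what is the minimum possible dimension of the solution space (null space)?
a) Yes, x = 0 is always a solution. b) When A has linearly dependent columns (rank < n). c) Minimum nullity = 4.

a) x = 0 satisfies A·0 = 0, so the zero vector is always a solution.
b) Non-trivial solutions exist iff the columns of A are linearly dependent, equivalently rank(A) < n (the number of columns).
c) By rank-nullity, rank(A) + nullity(A) = n = 13. Since A has only 9 rows, rank(A) ≤ 9, so nullity(A) ≥ 13 - 9 = 4.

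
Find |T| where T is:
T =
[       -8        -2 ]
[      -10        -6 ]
det(T) = 28

For a 2×2 matrix [[a, b], [c, d]], det = a*d - b*c.
det(T) = (-8)*(-6) - (-2)*(-10) = 48 - 20 = 28.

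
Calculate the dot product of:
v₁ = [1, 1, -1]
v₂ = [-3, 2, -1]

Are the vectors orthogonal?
0, Yes

The dot product is the sum of products of corresponding components.
v₁·v₂ = (1)*(-3) + (1)*(2) + (-1)*(-1) = -3 + 2 + 1 = 0.
Two vectors are orthogonal iff their dot product is 0; here the dot product is 0, so the vectors are orthogonal.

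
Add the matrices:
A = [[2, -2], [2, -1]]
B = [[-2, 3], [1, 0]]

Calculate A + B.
[[0, 1], [3, -1]]

Add corresponding elements:
(2)+(-2)=0
(-2)+(3)=1
(2)+(1)=3
(-1)+(0)=-1
A + B = [[0, 1], [3, -1]]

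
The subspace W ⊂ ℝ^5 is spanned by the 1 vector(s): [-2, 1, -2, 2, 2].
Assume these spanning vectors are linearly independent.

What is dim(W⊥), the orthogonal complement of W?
dim(W⊥) = 4

For any subspace W of ℝ^n, dim(W) + dim(W⊥) = n (the whole-space dimension).
Here the given 1 vectors are linearly independent, so dim(W) = 1.
Thus dim(W⊥) = n - dim(W) = 5 - 1 = 4.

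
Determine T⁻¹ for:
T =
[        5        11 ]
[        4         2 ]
det(T) = -34
T⁻¹ =
[    -1/17     11/34 ]
[     2/17     -5/34 ]

For a 2×2 matrix T = [[a, b], [c, d]] with det(T) ≠ 0, T⁻¹ = (1/det(T)) * [[d, -b], [-c, a]].
det(T) = (5)*(2) - (11)*(4) = 10 - 44 = -34.
T⁻¹ = (1/-34) * [[2, -11], [-4, 5]].
Dividing each entry by -34 and reducing:
T⁻¹ =
[    -1/17     11/34 ]
[     2/17     -5/34 ]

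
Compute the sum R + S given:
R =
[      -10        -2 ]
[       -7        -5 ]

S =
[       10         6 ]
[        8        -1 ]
R + S =
[        0         4 ]
[        1        -6 ]

Matrix addition is elementwise: (R+S)[i][j] = R[i][j] + S[i][j].
  (R+S)[0][0] = (-10) + (10) = 0
  (R+S)[0][1] = (-2) + (6) = 4
  (R+S)[1][0] = (-7) + (8) = 1
  (R+S)[1][1] = (-5) + (-1) = -6
R + S =
[        0         4 ]
[        1        -6 ]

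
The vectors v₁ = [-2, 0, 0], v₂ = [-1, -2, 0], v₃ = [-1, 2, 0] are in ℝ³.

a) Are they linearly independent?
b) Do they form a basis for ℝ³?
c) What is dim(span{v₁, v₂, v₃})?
Not independent, not a basis, dim(span) = 2

Check whether v₃ can be written as a linear combination of v₁ and v₂.
v₃ = (1)·v₁ + (-1)·v₂ = [-1, 2, 0], so the three vectors are linearly dependent.
Thus they do not form a basis for ℝ³, and dim(span{v₁, v₂, v₃}) = 2 (spanned by v₁ and v₂).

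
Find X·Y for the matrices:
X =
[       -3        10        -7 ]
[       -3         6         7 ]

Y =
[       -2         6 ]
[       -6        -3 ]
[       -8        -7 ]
XY =
[        2         1 ]
[      -86       -85 ]

Matrix multiplication: (XY)[i][j] = sum over k of X[i][k] * Y[k][j].
  (XY)[0][0] = (-3)*(-2) + (10)*(-6) + (-7)*(-8) = 2
  (XY)[0][1] = (-3)*(6) + (10)*(-3) + (-7)*(-7) = 1
  (XY)[1][0] = (-3)*(-2) + (6)*(-6) + (7)*(-8) = -86
  (XY)[1][1] = (-3)*(6) + (6)*(-3) + (7)*(-7) = -85
XY =
[        2         1 ]
[      -86       -85 ]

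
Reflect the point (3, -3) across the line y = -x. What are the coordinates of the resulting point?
(3, -3)

Reflection across line y = -x: (3, -3) → (3, -3)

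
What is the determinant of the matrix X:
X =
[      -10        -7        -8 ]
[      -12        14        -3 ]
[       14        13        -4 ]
det(X) = 3616

Expand along row 0 (cofactor expansion): det(X) = a*(e*i - f*h) - b*(d*i - f*g) + c*(d*h - e*g), where the 3×3 is [[a, b, c], [d, e, f], [g, h, i]].
Minor M_00 = (14)*(-4) - (-3)*(13) = -56 + 39 = -17.
Minor M_01 = (-12)*(-4) - (-3)*(14) = 48 + 42 = 90.
Minor M_02 = (-12)*(13) - (14)*(14) = -156 - 196 = -352.
det(X) = (-10)*(-17) - (-7)*(90) + (-8)*(-352) = 170 + 630 + 2816 = 3616.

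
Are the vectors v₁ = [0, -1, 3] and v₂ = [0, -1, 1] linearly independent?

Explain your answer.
Yes, linearly independent

Two vectors are linearly dependent iff one is a scalar multiple of the other.
No single scalar k satisfies v₂ = k·v₁ (the ratios of corresponding entries disagree), so v₁ and v₂ are linearly independent.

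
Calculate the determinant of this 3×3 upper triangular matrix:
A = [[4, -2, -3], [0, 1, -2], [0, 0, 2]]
8

The determinant of a triangular matrix is the product of its diagonal entries (the off-diagonal entries above the diagonal do not affect it).
det(A) = (4) * (1) * (2) = 8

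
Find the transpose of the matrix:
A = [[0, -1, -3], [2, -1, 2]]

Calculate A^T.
[[0, 2], [-1, -1], [-3, 2]]

The transpose sends entry (i,j) to (j,i); rows become columns.
Row 0 of A: [0, -1, -3] -> column 0 of A^T.
Row 1 of A: [2, -1, 2] -> column 1 of A^T.
A^T = [[0, 2], [-1, -1], [-3, 2]]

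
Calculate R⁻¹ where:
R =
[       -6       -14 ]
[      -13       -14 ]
det(R) = -98
R⁻¹ =
[      1/7      -1/7 ]
[   -13/98      3/49 ]

For a 2×2 matrix R = [[a, b], [c, d]] with det(R) ≠ 0, R⁻¹ = (1/det(R)) * [[d, -b], [-c, a]].
det(R) = (-6)*(-14) - (-14)*(-13) = 84 - 182 = -98.
R⁻¹ = (1/-98) * [[-14, 14], [13, -6]].
Dividing each entry by -98 and reducing:
R⁻¹ =
[      1/7      -1/7 ]
[   -13/98      3/49 ]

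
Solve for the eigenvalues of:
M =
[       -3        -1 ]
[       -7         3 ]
λ = -4, 4

Solve det(M - λI) = 0. For a 2×2 matrix the characteristic equation is λ² - (trace)λ + det = 0.
trace(M) = a + d = -3 + 3 = 0.
det(M) = a*d - b*c = (-3)*(3) - (-1)*(-7) = -9 - 7 = -16.
Characteristic equation: λ² - (0)λ + (-16) = 0.
Discriminant = (0)² - 4*(-16) = 0 + 64 = 64.
λ = (0 ± √64) / 2 = (0 ± 8) / 2 = -4, 4.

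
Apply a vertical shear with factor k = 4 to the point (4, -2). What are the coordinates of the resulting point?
(4, 14)

Shear matrix for vertical shear with factor k = 4:
[[1, 0], [4, 1]]
Result: (4, -2) → (4, 14)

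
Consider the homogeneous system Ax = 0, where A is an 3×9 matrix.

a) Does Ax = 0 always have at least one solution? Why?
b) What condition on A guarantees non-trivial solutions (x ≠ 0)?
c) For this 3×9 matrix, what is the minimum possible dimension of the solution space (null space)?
a) Yes, x = 0 is always a solution. b) When A has linearly dependent columns (rank < n). c) Minimum nullity = 6.

a) x = 0 satisfies A·0 = 0, so the zero vector is always a solution.
b) Non-trivial solutions exist iff the columns of A are linearly dependent, equivalently rank(A) < n (the number of columns).
c) By rank-nullity, rank(A) + nullity(A) = n = 9. Since A has only 3 rows, rank(A) ≤ 3, so nullity(A) ≥ 9 - 3 = 6.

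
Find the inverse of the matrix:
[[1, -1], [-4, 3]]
[[-3, -1], [-4, -1]]

For [[a,b],[c,d]], inverse = (1/det)·[[d,-b],[-c,a]]
det = 1·3 - -1·-4 = -1
Inverse = (1/-1)·[[3, 1], [4, 1]]
        = [[-3, -1], [-4, -1]]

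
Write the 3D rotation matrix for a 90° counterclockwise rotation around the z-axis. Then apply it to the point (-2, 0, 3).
R = [[0, -1, 0], [1, 0, 0], [0, 0, 1]]; R·(-2, 0, 3) = (0, -2, 3)

Rotation matrix for 90° around z-axis:
cos(90°) = 0, sin(90°) = 1
R = [[0, -1, 0], [1, 0, 0], [0, 0, 1]]
Apply to (-2, 0, 3): R·[-2, 0, 3]ᵀ = (0, -2, 3)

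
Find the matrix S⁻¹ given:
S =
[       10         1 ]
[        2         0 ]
det(S) = -2
S⁻¹ =
[        0       1/2 ]
[        1        -5 ]

For a 2×2 matrix S = [[a, b], [c, d]] with det(S) ≠ 0, S⁻¹ = (1/det(S)) * [[d, -b], [-c, a]].
det(S) = (10)*(0) - (1)*(2) = 0 - 2 = -2.
S⁻¹ = (1/-2) * [[0, -1], [-2, 10]].
Dividing each entry by -2 and reducing:
S⁻¹ =
[        0       1/2 ]
[        1        -5 ]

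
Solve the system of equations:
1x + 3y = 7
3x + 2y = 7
x = 1, y = 2

Use elimination (row reduction):
Equation 1: 1x + 3y = 7.
Equation 2: 3x + 2y = 7.
Multiply Eq1 by 3 and Eq2 by 1: 3x + 9y = 21;  3x + 2y = 7.
Subtract: (-7)y = -14, so y = 2.
Back-substitute into Eq1: 1x + 3*(2) = 7, so x = 1.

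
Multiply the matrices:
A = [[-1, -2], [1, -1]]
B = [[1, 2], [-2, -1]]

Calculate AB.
[[3, 0], [3, 3]]

Each entry (i,j) of AB = sum over k of A[i][k]*B[k][j].
(AB)[0][0] = (-1)*(1) + (-2)*(-2) = 3
(AB)[0][1] = (-1)*(2) + (-2)*(-1) = 0
(AB)[1][0] = (1)*(1) + (-1)*(-2) = 3
(AB)[1][1] = (1)*(2) + (-1)*(-1) = 3
AB = [[3, 0], [3, 3]]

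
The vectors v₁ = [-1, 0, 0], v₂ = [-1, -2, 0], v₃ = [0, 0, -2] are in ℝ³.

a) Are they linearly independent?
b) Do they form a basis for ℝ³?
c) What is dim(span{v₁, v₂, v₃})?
Yes independent, yes basis, dim = 3

Stack v₁, v₂, v₃ as rows of a 3×3 matrix.
[[-1, 0, 0]; [-1, -2, 0]; [0, 0, -2]] is already lower triangular with nonzero diagonal entries (-1, -2, -2), so its determinant is the product of the diagonal entries, det = (-1)·(-2)·(-2) = -4 ≠ 0, and the rows are linearly independent.
Three linearly independent vectors in ℝ³ form a basis for ℝ³, so dim(span{v₁,v₂,v₃}) = 3.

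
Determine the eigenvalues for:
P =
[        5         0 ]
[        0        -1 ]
λ = -1, 5

Solve det(P - λI) = 0. For a 2×2 matrix the characteristic equation is λ² - (trace)λ + det = 0.
trace(P) = a + d = 5 - 1 = 4.
det(P) = a*d - b*c = (5)*(-1) - (0)*(0) = -5 - 0 = -5.
Characteristic equation: λ² - (4)λ + (-5) = 0.
Discriminant = (4)² - 4*(-5) = 16 + 20 = 36.
λ = (4 ± √36) / 2 = (4 ± 6) / 2 = -1, 5.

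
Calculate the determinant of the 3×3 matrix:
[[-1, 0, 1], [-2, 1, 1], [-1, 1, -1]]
1

Expansion along first row:
det = -1·det([[1,1],[1,-1]]) - 0·det([[-2,1],[-1,-1]]) + 1·det([[-2,1],[-1,1]])
    = -1·(1·-1 - 1·1) - 0·(-2·-1 - 1·-1) + 1·(-2·1 - 1·-1)
    = -1·-2 - 0·3 + 1·-1
    = 2 + 0 + -1 = 1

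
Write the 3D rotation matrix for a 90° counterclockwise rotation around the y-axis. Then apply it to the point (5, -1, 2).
R = [[0, 0, 1], [0, 1, 0], [-1, 0, 0]]; R·(5, -1, 2) = (2, -1, -5)

Rotation matrix for 90° around y-axis:
cos(90°) = 0, sin(90°) = 1
R = [[0, 0, 1], [0, 1, 0], [-1, 0, 0]]
Apply to (5, -1, 2): R·[5, -1, 2]ᵀ = (2, -1, -5)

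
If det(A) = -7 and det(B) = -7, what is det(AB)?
49

Use the multiplicative property of determinants: det(AB) = det(A)*det(B).
det(AB) = (-7)*(-7) = 49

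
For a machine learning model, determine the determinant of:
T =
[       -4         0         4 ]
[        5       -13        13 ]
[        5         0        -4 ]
det(T) = 52

Expand along row 0 (cofactor expansion): det(T) = a*(e*i - f*h) - b*(d*i - f*g) + c*(d*h - e*g), where the 3×3 is [[a, b, c], [d, e, f], [g, h, i]].
Minor M_00 = (-13)*(-4) - (13)*(0) = 52 - 0 = 52.
Minor M_01 = (5)*(-4) - (13)*(5) = -20 - 65 = -85.
Minor M_02 = (5)*(0) - (-13)*(5) = 0 + 65 = 65.
det(T) = (-4)*(52) - (0)*(-85) + (4)*(65) = -208 + 0 + 260 = 52.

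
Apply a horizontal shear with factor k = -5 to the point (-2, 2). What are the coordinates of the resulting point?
(-12, 2)

Shear matrix for horizontal shear with factor k = -5:
[[1, -5], [0, 1]]
Result: (-2, 2) → (-12, 2)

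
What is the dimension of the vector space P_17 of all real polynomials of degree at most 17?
Dimension = 18

A polynomial of degree at most 17 can be written as a₀ + a₁x + a₂x² + … + a_17x^17, with 18 free coefficients a₀, …, a_17.
The set {1, x, x², …, x^17} is a basis: it spans P_17 (every such polynomial is a linear combination of these) and is linearly independent (a polynomial is zero iff all its coefficients are zero).
Therefore dim(P_17) = 17 + 1 = 18.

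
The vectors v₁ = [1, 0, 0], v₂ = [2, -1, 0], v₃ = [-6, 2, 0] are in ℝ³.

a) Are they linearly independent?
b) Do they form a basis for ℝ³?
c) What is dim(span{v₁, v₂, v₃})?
Not independent, not a basis, dim(span) = 2

Check whether v₃ can be written as a linear combination of v₁ and v₂.
v₃ = (-2)·v₁ + (-2)·v₂ = [-6, 2, 0], so the three vectors are linearly dependent.
Thus they do not form a basis for ℝ³, and dim(span{v₁, v₂, v₃}) = 2 (spanned by v₁ and v₂).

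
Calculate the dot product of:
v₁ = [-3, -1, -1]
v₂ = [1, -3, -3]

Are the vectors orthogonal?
3, No

The dot product is the sum of products of corresponding components.
v₁·v₂ = (-3)*(1) + (-1)*(-3) + (-1)*(-3) = -3 + 3 + 3 = 3.
Two vectors are orthogonal iff their dot product is 0; here the dot product is 3, so the vectors are not orthogonal.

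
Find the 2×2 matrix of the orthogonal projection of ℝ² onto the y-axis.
[[0, 0], [0, 1]]

The orthogonal projection onto the line spanned by a nonzero vector u = (a, b) has matrix P = (u uᵀ) / (uᵀ u) = (1/(a² + b²)) · [[a², ab], [ab, b²]].
Here u = (0, 1), so a² + b² = 0 + 1 = 1.
P = (1/1) · [[0, 0], [0, 1]] = [[0, 0], [0, 1]].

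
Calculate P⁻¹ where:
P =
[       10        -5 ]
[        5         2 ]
det(P) = 45
P⁻¹ =
[     2/45       1/9 ]
[     -1/9       2/9 ]

For a 2×2 matrix P = [[a, b], [c, d]] with det(P) ≠ 0, P⁻¹ = (1/det(P)) * [[d, -b], [-c, a]].
det(P) = (10)*(2) - (-5)*(5) = 20 + 25 = 45.
P⁻¹ = (1/45) * [[2, 5], [-5, 10]].
Dividing each entry by 45 and reducing:
P⁻¹ =
[     2/45       1/9 ]
[     -1/9       2/9 ]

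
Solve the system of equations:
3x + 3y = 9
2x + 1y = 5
x = 2, y = 1

Use elimination (row reduction):
Equation 1: 3x + 3y = 9.
Equation 2: 2x + 1y = 5.
Multiply Eq1 by 2 and Eq2 by 3: 6x + 6y = 18;  6x + 3y = 15.
Subtract: (-3)y = -3, so y = 1.
Back-substitute into Eq1: 3x + 3*(1) = 9, so x = 2.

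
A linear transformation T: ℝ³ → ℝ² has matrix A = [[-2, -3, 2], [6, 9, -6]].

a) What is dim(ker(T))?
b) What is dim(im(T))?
dim(ker) = 2, dim(im) = 1

Observe that row 2 = -3 × row 1 (so the rows are linearly dependent).
Thus rank(A) = 1 (only one linearly independent row).
dim(im(T)) = rank(A) = 1.
By the rank-nullity theorem applied to T: ℝ³ → ℝ², rank(A) + nullity(A) = 3 (the domain dimension), so dim(ker(T)) = 3 - 1 = 2.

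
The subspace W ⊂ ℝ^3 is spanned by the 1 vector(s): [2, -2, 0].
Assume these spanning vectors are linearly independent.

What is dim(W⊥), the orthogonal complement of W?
dim(W⊥) = 2

For any subspace W of ℝ^n, dim(W) + dim(W⊥) = n (the whole-space dimension).
Here the given 1 vectors are linearly independent, so dim(W) = 1.
Thus dim(W⊥) = n - dim(W) = 3 - 1 = 2.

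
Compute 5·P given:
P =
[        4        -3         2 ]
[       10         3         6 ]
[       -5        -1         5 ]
5P =
[       20       -15        10 ]
[       50        15        30 ]
[      -25        -5        25 ]

Scalar multiplication is elementwise: (5P)[i][j] = 5 * P[i][j].
  (5P)[0][0] = 5 * (4) = 20
  (5P)[0][1] = 5 * (-3) = -15
  (5P)[0][2] = 5 * (2) = 10
  (5P)[1][0] = 5 * (10) = 50
  (5P)[1][1] = 5 * (3) = 15
  (5P)[1][2] = 5 * (6) = 30
  (5P)[2][0] = 5 * (-5) = -25
  (5P)[2][1] = 5 * (-1) = -5
  (5P)[2][2] = 5 * (5) = 25
5P =
[       20       -15        10 ]
[       50        15        30 ]
[      -25        -5        25 ]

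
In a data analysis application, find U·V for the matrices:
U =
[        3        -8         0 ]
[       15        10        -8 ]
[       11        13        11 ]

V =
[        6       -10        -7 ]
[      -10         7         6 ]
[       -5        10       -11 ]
UV =
[       98       -86       -69 ]
[       30      -160        43 ]
[     -119        91      -120 ]

Matrix multiplication: (UV)[i][j] = sum over k of U[i][k] * V[k][j].
  (UV)[0][0] = (3)*(6) + (-8)*(-10) + (0)*(-5) = 98
  (UV)[0][1] = (3)*(-10) + (-8)*(7) + (0)*(10) = -86
  (UV)[0][2] = (3)*(-7) + (-8)*(6) + (0)*(-11) = -69
  (UV)[1][0] = (15)*(6) + (10)*(-10) + (-8)*(-5) = 30
  (UV)[1][1] = (15)*(-10) + (10)*(7) + (-8)*(10) = -160
  (UV)[1][2] = (15)*(-7) + (10)*(6) + (-8)*(-11) = 43
  (UV)[2][0] = (11)*(6) + (13)*(-10) + (11)*(-5) = -119
  (UV)[2][1] = (11)*(-10) + (13)*(7) + (11)*(10) = 91
  (UV)[2][2] = (11)*(-7) + (13)*(6) + (11)*(-11) = -120
UV =
[       98       -86       -69 ]
[       30      -160        43 ]
[     -119        91      -120 ]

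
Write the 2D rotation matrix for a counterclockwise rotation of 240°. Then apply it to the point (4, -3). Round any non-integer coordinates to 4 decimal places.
R = [[-1/2, √3/2], [-√3/2, -1/2]]; R·(4, -3) = (-4.5981, -1.9641)

Rotation matrix formula: R(θ) = [[cos θ, -sin θ], [sin θ, cos θ]]
For θ = 240°:
cos(240°) = -1/2
sin(240°) = -√3/2
R = [[-1/2, √3/2], [-√3/2, -1/2]]
Apply to (4, -3): [-1/2·4 + (√3/2)·-3, -√3/2·4 + -1/2·-3] = (-4.5981, -1.9641)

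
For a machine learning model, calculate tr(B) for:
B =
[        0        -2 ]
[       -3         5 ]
tr(B) = 0 + 5 = 5

The trace of a square matrix is the sum of its diagonal entries.
Diagonal entries of B: B[0][0] = 0, B[1][1] = 5.
tr(B) = 0 + 5 = 5.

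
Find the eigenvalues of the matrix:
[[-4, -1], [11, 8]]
λ = -3 and λ = 7

Characteristic equation: det(A - λI) = 0
λ² - (trace)λ + (det) = 0
λ² - (4)λ + (-21) = 0
λ² - 4λ - 21 = 0
Solving: λ = -3, 7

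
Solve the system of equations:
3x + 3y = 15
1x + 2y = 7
x = 3, y = 2

Use elimination (row reduction):
Equation 1: 3x + 3y = 15.
Equation 2: 1x + 2y = 7.
Multiply Eq1 by 1 and Eq2 by 3: 3x + 3y = 15;  3x + 6y = 21.
Subtract: (3)y = 6, so y = 2.
Back-substitute into Eq1: 3x + 3*(2) = 15, so x = 3.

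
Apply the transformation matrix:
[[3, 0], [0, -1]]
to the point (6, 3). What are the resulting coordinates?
(18, -3)

Matrix multiplication:
[[3, 0], [0, -1]] × [6, 3]ᵀ
= [3×6 + 0×3, 0×6 + -1×3]ᵀ
= [18.0000, -3.0000]ᵀ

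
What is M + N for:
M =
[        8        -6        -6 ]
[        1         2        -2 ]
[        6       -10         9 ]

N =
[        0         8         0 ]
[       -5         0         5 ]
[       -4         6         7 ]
M + N =
[        8         2        -6 ]
[       -4         2         3 ]
[        2        -4        16 ]

Matrix addition is elementwise: (M+N)[i][j] = M[i][j] + N[i][j].
  (M+N)[0][0] = (8) + (0) = 8
  (M+N)[0][1] = (-6) + (8) = 2
  (M+N)[0][2] = (-6) + (0) = -6
  (M+N)[1][0] = (1) + (-5) = -4
  (M+N)[1][1] = (2) + (0) = 2
  (M+N)[1][2] = (-2) + (5) = 3
  (M+N)[2][0] = (6) + (-4) = 2
  (M+N)[2][1] = (-10) + (6) = -4
  (M+N)[2][2] = (9) + (7) = 16
M + N =
[        8         2        -6 ]
[       -4         2         3 ]
[        2        -4        16 ]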